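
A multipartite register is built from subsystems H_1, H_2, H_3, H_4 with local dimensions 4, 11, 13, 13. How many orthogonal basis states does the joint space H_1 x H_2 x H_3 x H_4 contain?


dim(H_1 x H_2 x H_3 x H_4) = 4 * 11 * 13 * 13
= 44 * 13 * 13
= 572 * 13
= 7436

7436


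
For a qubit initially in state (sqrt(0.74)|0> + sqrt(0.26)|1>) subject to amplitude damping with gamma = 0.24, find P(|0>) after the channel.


For amplitude damping with parameter gamma on state sqrt(a)|0> + sqrt(b)|1>:
alpha^2 = 0.74, beta^2 = 0.26
P(|0>) = alpha^2 + gamma * beta^2
= 0.74 + 0.24 * 0.26
= 0.74 + 0.0624
= 0.8024

0.8024


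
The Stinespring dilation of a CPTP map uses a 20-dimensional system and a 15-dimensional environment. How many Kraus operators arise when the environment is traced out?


Tracing out the environment in an orthonormal basis {|i>_E} gives Kraus operators K_i = <i|_E U |0>_E.
Number of Kraus operators = dim(H_env) = d_env
= 15

15


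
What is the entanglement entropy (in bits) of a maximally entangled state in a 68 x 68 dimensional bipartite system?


For a maximally entangled state in d x d:
S = log2(d) = log2(68)
= 6.0875

6.0875


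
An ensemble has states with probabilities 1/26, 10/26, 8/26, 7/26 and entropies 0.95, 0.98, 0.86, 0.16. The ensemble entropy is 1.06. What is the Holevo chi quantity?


chi = S(rho) - sum_i p_i * S(rho_i)
Weighted entropy = 1/26 * 0.95 + 10/26 * 0.98 + 8/26 * 0.86 + 7/26 * 0.16
= 0.7212
chi = 1.06 - 0.7212
= 0.3388

0.3388


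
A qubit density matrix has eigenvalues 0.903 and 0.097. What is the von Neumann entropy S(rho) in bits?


S = -p*log2(p) - (1-p)*log2(1-p)
p = 0.9030, 1-p = 0.0970
= -0.9030 * log2(0.9030) - 0.0970 * log2(0.0970)
= -(-0.1329) - (-0.3265)
= 0.4594

0.4594


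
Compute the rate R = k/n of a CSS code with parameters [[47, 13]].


Code rate R = k/n
= 13/47
= 0.2766

0.2766


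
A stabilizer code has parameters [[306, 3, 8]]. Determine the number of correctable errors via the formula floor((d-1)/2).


Code parameters: [[306, 3, 8]], distance d = 8.
Number of correctable errors = floor((d-1)/2)
= floor((8 - 1)/2)
= floor(7/2)
= 3

3


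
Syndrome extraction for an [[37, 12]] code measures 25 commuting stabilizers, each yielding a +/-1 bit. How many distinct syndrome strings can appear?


Each stabilizer generator gives a binary (+1 or -1) measurement outcome.
With 25 independent generators:
Total syndromes = 2^25
= 33554432

33554432


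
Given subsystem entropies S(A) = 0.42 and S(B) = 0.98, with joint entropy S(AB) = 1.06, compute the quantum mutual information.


I(A:B) = S(A) + S(B) - S(AB)
= 0.42 + 0.98 - 1.06
= 0.3400

0.3400


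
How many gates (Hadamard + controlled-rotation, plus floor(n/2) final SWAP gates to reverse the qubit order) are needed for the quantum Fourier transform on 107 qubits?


Hadamard gates: 107
Controlled rotations: n*(n-1)/2 = 107*106/2 = 5671
SWAP gates: floor(n/2) = floor(107/2) = 53
Total = 107 + 5671 + 53
= 5831

5831


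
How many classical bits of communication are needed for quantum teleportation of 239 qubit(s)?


Quantum teleportation requires 2 classical bits per qubit teleported.
239 qubit(s) -> 2 * 239 = 478 classical bits

478


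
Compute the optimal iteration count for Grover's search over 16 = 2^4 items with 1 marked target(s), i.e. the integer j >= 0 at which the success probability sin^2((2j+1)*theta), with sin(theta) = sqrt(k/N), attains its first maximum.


After j Grover iterations the success probability is P(j) = sin^2((2j+1)*theta), where sin(theta) = sqrt(k/N).
N = 2^4 = 16, k = 1
sin(theta) = sqrt(k/N) = 0.25
theta = arcsin(sqrt(k/N)) = 0.2526802551 rad
P(j) reaches its first maximum when (2j+1)*theta is as close as possible to pi/2, i.e. j = round(pi/(4*theta) - 1/2).
pi/(4*theta) - 1/2 = 2.6083
(For comparison, the common estimate pi/4 * sqrt(N/k) = 3.1416; the exact maximiser is used here.)
Optimal iterations = 3

3


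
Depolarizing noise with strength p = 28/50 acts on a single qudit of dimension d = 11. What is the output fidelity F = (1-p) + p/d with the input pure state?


F = (1-p) + p/d
= (1 - 0.5600) + 0.5600/11
= 0.4400 + 0.0509
= 0.4909

0.4909


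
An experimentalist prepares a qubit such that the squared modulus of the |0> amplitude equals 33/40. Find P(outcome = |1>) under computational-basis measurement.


|alpha|^2 = 33/40 = 0.8250
|beta|^2 = 1 - 33/40 = 7/40 = 0.1750
P(|1>) = |beta|^2 = 0.1750

0.1750


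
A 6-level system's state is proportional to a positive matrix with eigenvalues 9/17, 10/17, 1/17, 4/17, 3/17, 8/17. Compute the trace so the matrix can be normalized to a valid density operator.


tr(M) = sum of eigenvalues
= 9/17 + 10/17 + 1/17 + 4/17 + 3/17 + 8/17
= 35/17
= 2.0588

2.0588


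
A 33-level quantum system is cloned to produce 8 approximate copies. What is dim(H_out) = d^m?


Output space = H^(tensor 8) where dim(H) = 33
dim = 33^8
= 1089 (after 2 factors)
= 35937 (after 3 factors)
= 1185921 (after 4 factors)
= 39135393 (after 5 factors)
= 1291467969 (after 6 factors)
= 42618442977 (after 7 factors)
= 1406408618241 (after 8 factors)
= 1406408618241

1406408618241


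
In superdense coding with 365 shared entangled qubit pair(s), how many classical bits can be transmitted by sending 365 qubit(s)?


Superdense coding allows 2 classical bits per shared entangled pair.
365 pair(s) -> 2 * 365 = 730 classical bits

730


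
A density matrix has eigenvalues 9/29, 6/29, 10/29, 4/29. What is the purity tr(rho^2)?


tr(rho^2) = sum of eigenvalues squared
= (9/29)^2 + (6/29)^2 + (10/29)^2 + (4/29)^2
= (81 + 36 + 100 + 16) / 841
= 233/841
= 0.2771

0.2771


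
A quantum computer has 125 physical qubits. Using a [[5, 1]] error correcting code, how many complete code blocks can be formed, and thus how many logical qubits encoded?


Each code block uses 5 physical qubits for 1 logical qubit(s).
Number of complete blocks = floor(125 / 5) = 25
Logical qubits = 25 * 1
= 25

25


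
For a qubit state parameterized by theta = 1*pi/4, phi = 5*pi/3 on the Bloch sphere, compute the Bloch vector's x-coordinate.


theta = 0.7854, phi = 5.2360
r_x = sin(theta)*cos(phi) = 0.7071 * 0.5000
r_x = 0.3536

0.3536


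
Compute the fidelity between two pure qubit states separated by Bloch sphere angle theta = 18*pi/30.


For states separated by angle theta on Bloch sphere:
F = cos^2(theta/2)
theta = 18*pi/30 = 1.8850
theta/2 = 0.9425
cos(theta/2) = 0.5878
F = 0.3455

0.3455


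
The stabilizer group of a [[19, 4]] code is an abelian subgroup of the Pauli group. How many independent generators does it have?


For an [[n,k]] stabilizer code:
Number of stabilizer generators = n - k
= 19 - 4
= 15

15


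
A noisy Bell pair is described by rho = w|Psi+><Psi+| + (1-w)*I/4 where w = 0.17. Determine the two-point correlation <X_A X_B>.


|Psi+> = (|01> + |10>)/sqrt(2)
For the pure Bell state, <X_A X_B> = +1 (Bell-state Pauli correlator).
The maximally-mixed part I/4 has tr(I/4 * P tensor P) = 0 for any traceless Pauli P.
So <X_A X_B>_rho = w * (+1) + (1 - w) * 0
= 0.17 * (+1)
= 0.1700

0.1700


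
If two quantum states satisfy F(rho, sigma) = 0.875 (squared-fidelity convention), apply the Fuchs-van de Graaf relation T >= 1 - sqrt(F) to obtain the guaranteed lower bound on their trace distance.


Fuchs-van de Graaf (squared-fidelity convention): 1 - sqrt(F) <= T <= sqrt(1 - F).
Lower bound: T >= 1 - sqrt(F)
sqrt(F) = sqrt(0.875) = 0.9354
T >= 1 - 0.9354
T >= 0.0646

0.0646


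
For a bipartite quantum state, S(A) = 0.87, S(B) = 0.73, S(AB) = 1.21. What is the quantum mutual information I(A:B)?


I(A:B) = S(A) + S(B) - S(AB)
= 0.87 + 0.73 - 1.21
= 0.3900

0.3900


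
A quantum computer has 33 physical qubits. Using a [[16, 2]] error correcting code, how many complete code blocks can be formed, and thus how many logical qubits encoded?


Each code block uses 16 physical qubits for 2 logical qubit(s).
Number of complete blocks = floor(33 / 16) = 2
Logical qubits = 2 * 2
= 4

4


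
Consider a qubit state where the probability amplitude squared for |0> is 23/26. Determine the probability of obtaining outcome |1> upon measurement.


|alpha|^2 = 23/26 = 0.8846
|beta|^2 = 1 - 23/26 = 3/26 = 0.1154
P(|1>) = |beta|^2 = 0.1154

0.1154


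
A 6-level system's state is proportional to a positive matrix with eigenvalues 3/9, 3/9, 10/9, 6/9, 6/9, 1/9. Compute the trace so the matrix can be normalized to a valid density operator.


tr(M) = sum of eigenvalues
= 3/9 + 3/9 + 10/9 + 6/9 + 6/9 + 1/9
= 29/9
= 3.2222

3.2222


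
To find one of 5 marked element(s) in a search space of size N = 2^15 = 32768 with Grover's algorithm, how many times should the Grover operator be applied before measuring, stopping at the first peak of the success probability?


After j Grover iterations the success probability is P(j) = sin^2((2j+1)*theta), where sin(theta) = sqrt(k/N).
N = 2^15 = 32768, k = 5
sin(theta) = sqrt(k/N) = 0.01235264711
theta = arcsin(sqrt(k/N)) = 0.01235296128 rad
P(j) reaches its first maximum when (2j+1)*theta is as close as possible to pi/2, i.e. j = round(pi/(4*theta) - 1/2).
pi/(4*theta) - 1/2 = 63.0797
(For comparison, the common estimate pi/4 * sqrt(N/k) = 63.5814; the exact maximiser is used here.)
Optimal iterations = 63

63


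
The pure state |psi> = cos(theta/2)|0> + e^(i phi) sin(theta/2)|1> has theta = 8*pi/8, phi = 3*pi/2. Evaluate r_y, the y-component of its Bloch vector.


theta = 3.1416, phi = 4.7124
r_y = sin(theta)*sin(phi) = 0.0000 * -1.0000
r_y = 0.0000

0.0000


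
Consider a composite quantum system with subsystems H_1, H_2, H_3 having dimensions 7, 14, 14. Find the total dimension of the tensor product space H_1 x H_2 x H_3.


dim(H_1 x H_2 x H_3) = 7 * 14 * 14
= 98 * 14
= 1372

1372


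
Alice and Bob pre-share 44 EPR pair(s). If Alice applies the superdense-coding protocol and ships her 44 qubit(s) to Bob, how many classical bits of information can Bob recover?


Superdense coding allows 2 classical bits per shared entangled pair.
44 pair(s) -> 2 * 44 = 88 classical bits

88


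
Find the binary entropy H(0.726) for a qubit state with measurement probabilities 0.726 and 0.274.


S = -p*log2(p) - (1-p)*log2(1-p)
p = 0.7260, 1-p = 0.2740
= -0.7260 * log2(0.7260) - 0.2740 * log2(0.2740)
= -(-0.3354) - (-0.5118)
= 0.8471

0.8471


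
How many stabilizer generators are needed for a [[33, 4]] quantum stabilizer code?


For an [[n,k]] stabilizer code:
Number of stabilizer generators = n - k
= 33 - 4
= 29

29


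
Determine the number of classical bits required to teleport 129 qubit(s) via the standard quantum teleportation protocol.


Quantum teleportation requires 2 classical bits per qubit teleported.
129 qubit(s) -> 2 * 129 = 258 classical bits

258


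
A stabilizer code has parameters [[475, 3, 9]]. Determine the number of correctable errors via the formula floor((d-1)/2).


Code parameters: [[475, 3, 9]], distance d = 9.
Number of correctable errors = floor((d-1)/2)
= floor((9 - 1)/2)
= floor(8/2)
= 4

4


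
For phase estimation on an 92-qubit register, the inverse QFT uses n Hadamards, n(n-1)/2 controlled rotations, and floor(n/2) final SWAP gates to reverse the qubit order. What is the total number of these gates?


Hadamard gates: 92
Controlled rotations: n*(n-1)/2 = 92*91/2 = 4186
SWAP gates: floor(n/2) = floor(92/2) = 46
Total = 92 + 4186 + 46
= 4324

4324


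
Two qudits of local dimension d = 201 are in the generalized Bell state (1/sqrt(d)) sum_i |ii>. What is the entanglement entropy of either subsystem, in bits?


For a maximally entangled state in d x d:
S = log2(d) = log2(201)
= 7.6511

7.6511


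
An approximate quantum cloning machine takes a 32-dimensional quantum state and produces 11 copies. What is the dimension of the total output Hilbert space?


Output space = H^(tensor 11) where dim(H) = 32
dim = 32^11
= 1024 (after 2 factors)
= 32768 (after 3 factors)
= 1048576 (after 4 factors)
= 33554432 (after 5 factors)
= 1073741824 (after 6 factors)
= 34359738368 (after 7 factors)
= 1099511627776 (after 8 factors)
= 35184372088832 (after 9 factors)
= 1125899906842624 (after 10 factors)
= 36028797018963968 (after 11 factors)
= 36028797018963968

36028797018963968


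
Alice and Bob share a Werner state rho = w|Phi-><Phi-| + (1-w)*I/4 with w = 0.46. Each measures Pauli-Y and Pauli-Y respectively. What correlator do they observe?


|Phi-> = (|00> - |11>)/sqrt(2)
For the pure Bell state, <Y_A Y_B> = +1 (Bell-state Pauli correlator).
The maximally-mixed part I/4 has tr(I/4 * P tensor P) = 0 for any traceless Pauli P.
So <Y_A Y_B>_rho = w * (+1) + (1 - w) * 0
= 0.46 * (+1)
= 0.4600

0.4600


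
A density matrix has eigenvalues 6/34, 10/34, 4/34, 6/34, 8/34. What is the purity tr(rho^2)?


tr(rho^2) = sum of eigenvalues squared
= (6/34)^2 + (10/34)^2 + (4/34)^2 + (6/34)^2 + (8/34)^2
= (36 + 100 + 16 + 36 + 64) / 1156
= 252/1156
= 0.2180

0.2180


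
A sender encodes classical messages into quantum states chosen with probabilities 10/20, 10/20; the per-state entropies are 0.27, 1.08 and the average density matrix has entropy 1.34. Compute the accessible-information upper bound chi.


chi = S(rho) - sum_i p_i * S(rho_i)
Weighted entropy = 10/20 * 0.27 + 10/20 * 1.08
= 0.6750
chi = 1.34 - 0.6750
= 0.6650

0.6650


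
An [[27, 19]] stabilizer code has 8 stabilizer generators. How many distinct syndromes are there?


Each stabilizer generator gives a binary (+1 or -1) measurement outcome.
With 8 independent generators:
Total syndromes = 2^8
= 256

256


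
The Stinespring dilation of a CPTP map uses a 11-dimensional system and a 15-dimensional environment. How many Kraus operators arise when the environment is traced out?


Tracing out the environment in an orthonormal basis {|i>_E} gives Kraus operators K_i = <i|_E U |0>_E.
Number of Kraus operators = dim(H_env) = d_env
= 15

15


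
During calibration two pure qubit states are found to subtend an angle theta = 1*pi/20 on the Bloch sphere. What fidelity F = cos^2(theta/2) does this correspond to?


For states separated by angle theta on Bloch sphere:
F = cos^2(theta/2)
theta = 1*pi/20 = 0.1571
theta/2 = 0.0785
cos(theta/2) = 0.9969
F = 0.9938

0.9938


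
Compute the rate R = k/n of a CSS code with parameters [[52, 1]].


Code rate R = k/n
= 1/52
= 0.0192

0.0192


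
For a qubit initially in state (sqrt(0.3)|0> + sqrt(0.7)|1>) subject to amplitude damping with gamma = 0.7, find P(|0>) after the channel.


For amplitude damping with parameter gamma on state sqrt(a)|0> + sqrt(b)|1>:
alpha^2 = 0.3, beta^2 = 0.7
P(|0>) = alpha^2 + gamma * beta^2
= 0.3 + 0.7 * 0.7
= 0.3 + 0.4900
= 0.7900

0.7900


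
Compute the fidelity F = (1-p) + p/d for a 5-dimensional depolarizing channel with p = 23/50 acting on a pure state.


F = (1-p) + p/d
= (1 - 0.4600) + 0.4600/5
= 0.5400 + 0.0920
= 0.6320

0.6320


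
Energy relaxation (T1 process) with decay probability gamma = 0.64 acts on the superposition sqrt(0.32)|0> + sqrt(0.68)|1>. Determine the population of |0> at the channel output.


For amplitude damping with parameter gamma on state sqrt(a)|0> + sqrt(b)|1>:
alpha^2 = 0.32, beta^2 = 0.68
P(|0>) = alpha^2 + gamma * beta^2
= 0.32 + 0.64 * 0.68
= 0.32 + 0.4352
= 0.7552

0.7552


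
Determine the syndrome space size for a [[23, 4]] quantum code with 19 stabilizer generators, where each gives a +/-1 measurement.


Each stabilizer generator gives a binary (+1 or -1) measurement outcome.
With 19 independent generators:
Total syndromes = 2^19
= 524288

524288


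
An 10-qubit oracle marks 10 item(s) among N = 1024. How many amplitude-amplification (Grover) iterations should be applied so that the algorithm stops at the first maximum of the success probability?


After j Grover iterations the success probability is P(j) = sin^2((2j+1)*theta), where sin(theta) = sqrt(k/N).
N = 2^10 = 1024, k = 10
sin(theta) = sqrt(k/N) = 0.09882117688
theta = arcsin(sqrt(k/N)) = 0.0989827296 rad
P(j) reaches its first maximum when (2j+1)*theta is as close as possible to pi/2, i.e. j = round(pi/(4*theta) - 1/2).
pi/(4*theta) - 1/2 = 7.4347
(For comparison, the common estimate pi/4 * sqrt(N/k) = 7.9477; the exact maximiser is used here.)
Optimal iterations = 7

7


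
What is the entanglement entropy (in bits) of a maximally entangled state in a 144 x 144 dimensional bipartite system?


For a maximally entangled state in d x d:
S = log2(d) = log2(144)
= 7.1699

7.1699


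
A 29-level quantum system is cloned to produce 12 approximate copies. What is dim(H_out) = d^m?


Output space = H^(tensor 12) where dim(H) = 29
dim = 29^12
= 841 (after 2 factors)
= 24389 (after 3 factors)
= 707281 (after 4 factors)
= 20511149 (after 5 factors)
= 594823321 (after 6 factors)
= 17249876309 (after 7 factors)
= 500246412961 (after 8 factors)
= 14507145975869 (after 9 factors)
= 420707233300201 (after 10 factors)
= 12200509765705829 (after 11 factors)
= 353814783205469041 (after 12 factors)
= 353814783205469041

353814783205469041


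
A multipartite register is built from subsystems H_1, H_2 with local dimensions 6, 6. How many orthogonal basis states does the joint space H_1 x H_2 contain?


dim(H_1 x H_2) = 6 * 6
= 36

36


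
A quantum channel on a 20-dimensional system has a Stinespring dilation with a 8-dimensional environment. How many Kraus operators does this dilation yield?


Tracing out the environment in an orthonormal basis {|i>_E} gives Kraus operators K_i = <i|_E U |0>_E.
Number of Kraus operators = dim(H_env) = d_env
= 8

8


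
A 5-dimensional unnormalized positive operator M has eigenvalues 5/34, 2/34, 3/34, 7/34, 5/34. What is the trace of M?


tr(M) = sum of eigenvalues
= 5/34 + 2/34 + 3/34 + 7/34 + 5/34
= 22/34
= 0.6471

0.6471


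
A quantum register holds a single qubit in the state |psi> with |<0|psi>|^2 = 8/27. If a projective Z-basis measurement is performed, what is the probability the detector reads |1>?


|alpha|^2 = 8/27 = 0.2963
|beta|^2 = 1 - 8/27 = 19/27 = 0.7037
P(|1>) = |beta|^2 = 0.7037

0.7037


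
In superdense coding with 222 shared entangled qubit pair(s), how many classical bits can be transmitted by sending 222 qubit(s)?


Superdense coding allows 2 classical bits per shared entangled pair.
222 pair(s) -> 2 * 222 = 444 classical bits

444


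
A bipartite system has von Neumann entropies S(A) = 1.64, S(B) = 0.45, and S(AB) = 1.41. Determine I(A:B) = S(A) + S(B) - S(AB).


I(A:B) = S(A) + S(B) - S(AB)
= 1.64 + 0.45 - 1.41
= 0.6800

0.6800


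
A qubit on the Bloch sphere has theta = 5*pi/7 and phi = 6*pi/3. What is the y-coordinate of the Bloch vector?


theta = 2.2440, phi = 6.2832
r_y = sin(theta)*sin(phi) = 0.7818 * 0.0000
r_y = 0.0000

0.0000


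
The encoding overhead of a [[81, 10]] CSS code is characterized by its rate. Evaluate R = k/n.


Code rate R = k/n
= 10/81
= 0.1235

0.1235


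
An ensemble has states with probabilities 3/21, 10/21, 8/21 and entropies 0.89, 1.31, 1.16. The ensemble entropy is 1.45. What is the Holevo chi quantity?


chi = S(rho) - sum_i p_i * S(rho_i)
Weighted entropy = 3/21 * 0.89 + 10/21 * 1.31 + 8/21 * 1.16
= 1.1929
chi = 1.45 - 1.1929
= 0.2571

0.2571


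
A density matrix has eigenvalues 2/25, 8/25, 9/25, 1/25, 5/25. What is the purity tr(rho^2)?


tr(rho^2) = sum of eigenvalues squared
= (2/25)^2 + (8/25)^2 + (9/25)^2 + (1/25)^2 + (5/25)^2
= (4 + 64 + 81 + 1 + 25) / 625
= 175/625
= 0.2800

0.2800


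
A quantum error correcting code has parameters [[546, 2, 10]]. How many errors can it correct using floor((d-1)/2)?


Code parameters: [[546, 2, 10]], distance d = 10.
Number of correctable errors = floor((d-1)/2)
= floor((10 - 1)/2)
= floor(9/2)
= 4

4


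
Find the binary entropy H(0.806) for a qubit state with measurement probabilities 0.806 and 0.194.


S = -p*log2(p) - (1-p)*log2(1-p)
p = 0.8060, 1-p = 0.1940
= -0.8060 * log2(0.8060) - 0.1940 * log2(0.1940)
= -(-0.2508) - (-0.4590)
= 0.7098

0.7098


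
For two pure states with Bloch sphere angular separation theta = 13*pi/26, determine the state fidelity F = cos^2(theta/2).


For states separated by angle theta on Bloch sphere:
F = cos^2(theta/2)
theta = 13*pi/26 = 1.5708
theta/2 = 0.7854
cos(theta/2) = 0.7071
F = 0.5000

0.5000


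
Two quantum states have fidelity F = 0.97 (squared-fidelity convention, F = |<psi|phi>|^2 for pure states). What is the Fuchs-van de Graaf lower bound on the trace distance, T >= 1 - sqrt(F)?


Fuchs-van de Graaf (squared-fidelity convention): 1 - sqrt(F) <= T <= sqrt(1 - F).
Lower bound: T >= 1 - sqrt(F)
sqrt(F) = sqrt(0.97) = 0.9849
T >= 1 - 0.9849
T >= 0.0151

0.0151


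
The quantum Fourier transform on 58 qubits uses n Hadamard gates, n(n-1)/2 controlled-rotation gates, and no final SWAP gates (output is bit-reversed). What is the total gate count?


Hadamard gates: 58
Controlled rotations: n*(n-1)/2 = 58*57/2 = 1653
SWAP gates: 0 (omitted)
Total = 58 + 1653
= 1711

1711


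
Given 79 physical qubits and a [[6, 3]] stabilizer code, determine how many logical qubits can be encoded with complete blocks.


Each code block uses 6 physical qubits for 3 logical qubit(s).
Number of complete blocks = floor(79 / 6) = 13
Logical qubits = 13 * 3
= 39

39


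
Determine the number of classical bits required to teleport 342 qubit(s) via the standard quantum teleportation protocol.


Quantum teleportation requires 2 classical bits per qubit teleported.
342 qubit(s) -> 2 * 342 = 684 classical bits

684


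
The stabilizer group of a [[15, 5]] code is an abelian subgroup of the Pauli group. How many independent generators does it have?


For an [[n,k]] stabilizer code:
Number of stabilizer generators = n - k
= 15 - 5
= 10

10


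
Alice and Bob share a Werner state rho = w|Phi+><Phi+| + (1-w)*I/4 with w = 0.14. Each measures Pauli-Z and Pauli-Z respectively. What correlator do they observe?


|Phi+> = (|00> + |11>)/sqrt(2)
For the pure Bell state, <Z_A Z_B> = +1 (Bell-state Pauli correlator).
The maximally-mixed part I/4 has tr(I/4 * P tensor P) = 0 for any traceless Pauli P.
So <Z_A Z_B>_rho = w * (+1) + (1 - w) * 0
= 0.14 * (+1)
= 0.1400

0.1400


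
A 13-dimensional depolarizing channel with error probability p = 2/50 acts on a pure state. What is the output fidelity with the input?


F = (1-p) + p/d
= (1 - 0.0400) + 0.0400/13
= 0.9600 + 0.0031
= 0.9631

0.9631


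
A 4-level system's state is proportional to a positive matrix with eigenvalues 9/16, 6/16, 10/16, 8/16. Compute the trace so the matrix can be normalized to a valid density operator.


tr(M) = sum of eigenvalues
= 9/16 + 6/16 + 10/16 + 8/16
= 33/16
= 2.0625

2.0625


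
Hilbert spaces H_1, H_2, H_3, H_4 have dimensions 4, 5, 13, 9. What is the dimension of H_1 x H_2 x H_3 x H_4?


dim(H_1 x H_2 x H_3 x H_4) = 4 * 5 * 13 * 9
= 20 * 13 * 9
= 260 * 9
= 2340

2340


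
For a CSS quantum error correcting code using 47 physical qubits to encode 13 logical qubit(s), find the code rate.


Code rate R = k/n
= 13/47
= 0.2766

0.2766


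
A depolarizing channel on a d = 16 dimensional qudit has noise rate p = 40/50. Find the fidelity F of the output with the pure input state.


F = (1-p) + p/d
= (1 - 0.8000) + 0.8000/16
= 0.2000 + 0.0500
= 0.2500

0.2500


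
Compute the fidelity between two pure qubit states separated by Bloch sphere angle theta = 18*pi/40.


For states separated by angle theta on Bloch sphere:
F = cos^2(theta/2)
theta = 18*pi/40 = 1.4137
theta/2 = 0.7069
cos(theta/2) = 0.7604
F = 0.5782

0.5782


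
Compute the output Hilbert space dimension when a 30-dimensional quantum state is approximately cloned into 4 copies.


Output space = H^(tensor 4) where dim(H) = 30
dim = 30^4
= 900 (after 2 factors)
= 27000 (after 3 factors)
= 810000 (after 4 factors)
= 810000

810000


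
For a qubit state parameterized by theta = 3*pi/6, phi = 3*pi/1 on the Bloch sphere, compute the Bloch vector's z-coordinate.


theta = 1.5708, phi = 9.4248
r_z = cos(theta) = 0.0000

0.0000


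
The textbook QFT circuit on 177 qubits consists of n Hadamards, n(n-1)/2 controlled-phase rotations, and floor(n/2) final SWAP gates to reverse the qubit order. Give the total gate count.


Hadamard gates: 177
Controlled rotations: n*(n-1)/2 = 177*176/2 = 15576
SWAP gates: floor(n/2) = floor(177/2) = 88
Total = 177 + 15576 + 88
= 15841

15841


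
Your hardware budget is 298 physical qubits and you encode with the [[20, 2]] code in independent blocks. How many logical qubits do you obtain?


Each code block uses 20 physical qubits for 2 logical qubit(s).
Number of complete blocks = floor(298 / 20) = 14
Logical qubits = 14 * 2
= 28

28


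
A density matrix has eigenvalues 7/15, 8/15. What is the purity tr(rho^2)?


tr(rho^2) = sum of eigenvalues squared
= (7/15)^2 + (8/15)^2
= (49 + 64) / 225
= 113/225
= 0.5022

0.5022


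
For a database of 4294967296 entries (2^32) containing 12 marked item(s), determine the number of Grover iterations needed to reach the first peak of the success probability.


After j Grover iterations the success probability is P(j) = sin^2((2j+1)*theta), where sin(theta) = sqrt(k/N).
N = 2^32 = 4294967296, k = 12
sin(theta) = sqrt(k/N) = 5.285799584e-05
theta = arcsin(sqrt(k/N)) = 5.285799586e-05 rad
P(j) reaches its first maximum when (2j+1)*theta is as close as possible to pi/2, i.e. j = round(pi/(4*theta) - 1/2).
pi/(4*theta) - 1/2 = 14858.1444
(For comparison, the common estimate pi/4 * sqrt(N/k) = 14858.6444; the exact maximiser is used here.)
Optimal iterations = 14858

14858


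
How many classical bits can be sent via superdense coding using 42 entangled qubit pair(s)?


Superdense coding allows 2 classical bits per shared entangled pair.
42 pair(s) -> 2 * 42 = 84 classical bits

84


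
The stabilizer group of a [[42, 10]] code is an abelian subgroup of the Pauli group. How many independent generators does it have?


For an [[n,k]] stabilizer code:
Number of stabilizer generators = n - k
= 42 - 10
= 32

32


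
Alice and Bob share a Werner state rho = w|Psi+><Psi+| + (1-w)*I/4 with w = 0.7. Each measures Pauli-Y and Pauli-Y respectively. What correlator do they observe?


|Psi+> = (|01> + |10>)/sqrt(2)
For the pure Bell state, <Y_A Y_B> = +1 (Bell-state Pauli correlator).
The maximally-mixed part I/4 has tr(I/4 * P tensor P) = 0 for any traceless Pauli P.
So <Y_A Y_B>_rho = w * (+1) + (1 - w) * 0
= 0.7 * (+1)
= 0.7000

0.7000


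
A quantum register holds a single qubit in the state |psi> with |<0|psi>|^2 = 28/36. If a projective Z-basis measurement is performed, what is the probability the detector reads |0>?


|alpha|^2 = 28/36 = 0.7778
|beta|^2 = 1 - 28/36 = 8/36 = 0.2222
P(|0>) = |alpha|^2 = 0.7778

0.7778


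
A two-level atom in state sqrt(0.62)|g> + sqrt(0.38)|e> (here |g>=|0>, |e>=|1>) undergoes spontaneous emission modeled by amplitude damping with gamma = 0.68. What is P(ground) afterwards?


For amplitude damping with parameter gamma on state sqrt(a)|0> + sqrt(b)|1>:
alpha^2 = 0.62, beta^2 = 0.38
P(|0>) = alpha^2 + gamma * beta^2
= 0.62 + 0.68 * 0.38
= 0.62 + 0.2584
= 0.8784

0.8784


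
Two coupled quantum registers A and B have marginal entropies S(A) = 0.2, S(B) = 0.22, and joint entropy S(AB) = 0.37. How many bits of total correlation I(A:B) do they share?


I(A:B) = S(A) + S(B) - S(AB)
= 0.2 + 0.22 - 0.37
= 0.0500

0.0500


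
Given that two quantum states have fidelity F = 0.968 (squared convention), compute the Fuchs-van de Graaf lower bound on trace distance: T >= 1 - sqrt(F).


Fuchs-van de Graaf (squared-fidelity convention): 1 - sqrt(F) <= T <= sqrt(1 - F).
Lower bound: T >= 1 - sqrt(F)
sqrt(F) = sqrt(0.968) = 0.9839
T >= 1 - 0.9839
T >= 0.0161

0.0161


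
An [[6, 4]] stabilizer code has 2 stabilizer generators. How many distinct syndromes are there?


Each stabilizer generator gives a binary (+1 or -1) measurement outcome.
With 2 independent generators:
Total syndromes = 2^2
= 4

4


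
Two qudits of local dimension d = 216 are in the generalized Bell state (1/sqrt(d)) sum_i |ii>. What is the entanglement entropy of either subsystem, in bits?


For a maximally entangled state in d x d:
S = log2(d) = log2(216)
= 7.7549

7.7549


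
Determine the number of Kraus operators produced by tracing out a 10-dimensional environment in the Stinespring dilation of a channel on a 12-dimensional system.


Tracing out the environment in an orthonormal basis {|i>_E} gives Kraus operators K_i = <i|_E U |0>_E.
Number of Kraus operators = dim(H_env) = d_env
= 10

10


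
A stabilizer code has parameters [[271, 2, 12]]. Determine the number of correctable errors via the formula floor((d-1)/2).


Code parameters: [[271, 2, 12]], distance d = 12.
Number of correctable errors = floor((d-1)/2)
= floor((12 - 1)/2)
= floor(11/2)
= 5

5


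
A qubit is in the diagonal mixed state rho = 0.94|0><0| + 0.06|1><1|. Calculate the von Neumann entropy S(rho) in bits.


S = -p*log2(p) - (1-p)*log2(1-p)
p = 0.9400, 1-p = 0.0600
= -0.9400 * log2(0.9400) - 0.0600 * log2(0.0600)
= -(-0.0839) - (-0.2435)
= 0.3274

0.3274


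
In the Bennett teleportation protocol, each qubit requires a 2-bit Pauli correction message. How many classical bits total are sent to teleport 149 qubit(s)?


Quantum teleportation requires 2 classical bits per qubit teleported.
149 qubit(s) -> 2 * 149 = 298 classical bits

298


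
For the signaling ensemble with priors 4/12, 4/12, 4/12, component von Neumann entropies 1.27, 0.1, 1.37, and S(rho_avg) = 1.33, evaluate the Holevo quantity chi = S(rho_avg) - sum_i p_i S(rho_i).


chi = S(rho) - sum_i p_i * S(rho_i)
Weighted entropy = 4/12 * 1.27 + 4/12 * 0.1 + 4/12 * 1.37
= 0.9133
chi = 1.33 - 0.9133
= 0.4167

0.4167


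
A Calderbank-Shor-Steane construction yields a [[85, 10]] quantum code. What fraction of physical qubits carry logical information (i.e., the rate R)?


Code rate R = k/n
= 10/85
= 0.1176

0.1176


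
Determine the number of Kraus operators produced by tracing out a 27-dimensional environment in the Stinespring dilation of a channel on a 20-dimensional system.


Tracing out the environment in an orthonormal basis {|i>_E} gives Kraus operators K_i = <i|_E U |0>_E.
Number of Kraus operators = dim(H_env) = d_env
= 27

27


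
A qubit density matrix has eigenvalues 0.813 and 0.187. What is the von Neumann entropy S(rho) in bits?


S = -p*log2(p) - (1-p)*log2(1-p)
p = 0.8130, 1-p = 0.1870
= -0.8130 * log2(0.8130) - 0.1870 * log2(0.1870)
= -(-0.2428) - (-0.4523)
= 0.6952

0.6952


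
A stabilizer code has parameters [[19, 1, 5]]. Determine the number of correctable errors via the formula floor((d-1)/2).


Code parameters: [[19, 1, 5]], distance d = 5.
Number of correctable errors = floor((d-1)/2)
= floor((5 - 1)/2)
= floor(4/2)
= 2

2


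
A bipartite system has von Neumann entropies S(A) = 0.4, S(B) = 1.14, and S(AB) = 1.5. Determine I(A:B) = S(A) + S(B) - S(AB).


I(A:B) = S(A) + S(B) - S(AB)
= 0.4 + 1.14 - 1.5
= 0.0400

0.0400


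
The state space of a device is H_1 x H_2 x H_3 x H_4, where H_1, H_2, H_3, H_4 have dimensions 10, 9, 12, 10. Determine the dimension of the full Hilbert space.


dim(H_1 x H_2 x H_3 x H_4) = 10 * 9 * 12 * 10
= 90 * 12 * 10
= 1080 * 10
= 10800

10800


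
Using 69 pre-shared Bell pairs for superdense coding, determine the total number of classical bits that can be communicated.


Superdense coding allows 2 classical bits per shared entangled pair.
69 pair(s) -> 2 * 69 = 138 classical bits

138


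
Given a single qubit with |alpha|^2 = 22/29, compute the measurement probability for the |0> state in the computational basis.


|alpha|^2 = 22/29 = 0.7586
|beta|^2 = 1 - 22/29 = 7/29 = 0.2414
P(|0>) = |alpha|^2 = 0.7586

0.7586


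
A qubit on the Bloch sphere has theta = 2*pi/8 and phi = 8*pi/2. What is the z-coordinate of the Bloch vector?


theta = 0.7854, phi = 12.5664
r_z = cos(theta) = 0.7071

0.7071


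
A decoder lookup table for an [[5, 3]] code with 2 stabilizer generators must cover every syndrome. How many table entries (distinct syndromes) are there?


Each stabilizer generator gives a binary (+1 or -1) measurement outcome.
With 2 independent generators:
Total syndromes = 2^2
= 4

4


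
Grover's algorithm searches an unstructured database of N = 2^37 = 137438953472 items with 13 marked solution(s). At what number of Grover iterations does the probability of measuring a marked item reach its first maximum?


After j Grover iterations the success probability is P(j) = sin^2((2j+1)*theta), where sin(theta) = sqrt(k/N).
N = 2^37 = 137438953472, k = 13
sin(theta) = sqrt(k/N) = 9.725607898e-06
theta = arcsin(sqrt(k/N)) = 9.725607898e-06 rad
P(j) reaches its first maximum when (2j+1)*theta is as close as possible to pi/2, i.e. j = round(pi/(4*theta) - 1/2).
pi/(4*theta) - 1/2 = 80755.1887
(For comparison, the common estimate pi/4 * sqrt(N/k) = 80755.6887; the exact maximiser is used here.)
Optimal iterations = 80755

80755


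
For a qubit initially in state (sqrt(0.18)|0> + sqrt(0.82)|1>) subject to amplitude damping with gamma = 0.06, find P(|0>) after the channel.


For amplitude damping with parameter gamma on state sqrt(a)|0> + sqrt(b)|1>:
alpha^2 = 0.18, beta^2 = 0.82
P(|0>) = alpha^2 + gamma * beta^2
= 0.18 + 0.06 * 0.82
= 0.18 + 0.0492
= 0.2292

0.2292


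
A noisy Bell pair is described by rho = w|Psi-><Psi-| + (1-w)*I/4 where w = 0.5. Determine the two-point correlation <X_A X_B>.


|Psi-> = (|01> - |10>)/sqrt(2)
For the pure Bell state, <X_A X_B> = -1 (Bell-state Pauli correlator).
The maximally-mixed part I/4 has tr(I/4 * P tensor P) = 0 for any traceless Pauli P.
So <X_A X_B>_rho = w * (-1) + (1 - w) * 0
= 0.5 * (-1)
= -0.5000

-0.5000


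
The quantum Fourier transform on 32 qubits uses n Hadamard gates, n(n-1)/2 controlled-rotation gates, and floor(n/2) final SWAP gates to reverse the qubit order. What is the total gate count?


Hadamard gates: 32
Controlled rotations: n*(n-1)/2 = 32*31/2 = 496
SWAP gates: floor(n/2) = floor(32/2) = 16
Total = 32 + 496 + 16
= 544

544


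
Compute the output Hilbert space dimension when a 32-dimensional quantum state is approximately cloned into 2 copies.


Output space = H^(tensor 2) where dim(H) = 32
dim = 32^2
= 1024

1024


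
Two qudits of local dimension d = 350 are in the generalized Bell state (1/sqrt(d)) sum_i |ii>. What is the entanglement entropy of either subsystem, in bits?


For a maximally entangled state in d x d:
S = log2(d) = log2(350)
= 8.4512

8.4512


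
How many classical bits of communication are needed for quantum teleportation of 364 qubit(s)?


Quantum teleportation requires 2 classical bits per qubit teleported.
364 qubit(s) -> 2 * 364 = 728 classical bits

728


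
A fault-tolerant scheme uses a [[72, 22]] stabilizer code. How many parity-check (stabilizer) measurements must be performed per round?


For an [[n,k]] stabilizer code:
Number of stabilizer generators = n - k
= 72 - 22
= 50

50


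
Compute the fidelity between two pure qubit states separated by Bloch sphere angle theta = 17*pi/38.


For states separated by angle theta on Bloch sphere:
F = cos^2(theta/2)
theta = 17*pi/38 = 1.4054
theta/2 = 0.7027
cos(theta/2) = 0.7631
F = 0.5823

0.5823


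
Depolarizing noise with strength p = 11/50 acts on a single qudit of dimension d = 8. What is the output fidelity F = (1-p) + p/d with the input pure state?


F = (1-p) + p/d
= (1 - 0.2200) + 0.2200/8
= 0.7800 + 0.0275
= 0.8075

0.8075


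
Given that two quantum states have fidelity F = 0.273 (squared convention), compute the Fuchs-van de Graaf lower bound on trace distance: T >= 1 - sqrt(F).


Fuchs-van de Graaf (squared-fidelity convention): 1 - sqrt(F) <= T <= sqrt(1 - F).
Lower bound: T >= 1 - sqrt(F)
sqrt(F) = sqrt(0.273) = 0.5225
T >= 1 - 0.5225
T >= 0.4775

0.4775


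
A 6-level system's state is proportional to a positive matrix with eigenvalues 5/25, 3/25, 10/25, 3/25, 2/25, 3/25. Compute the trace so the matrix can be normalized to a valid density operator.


tr(M) = sum of eigenvalues
= 5/25 + 3/25 + 10/25 + 3/25 + 2/25 + 3/25
= 26/25
= 1.0400

1.0400


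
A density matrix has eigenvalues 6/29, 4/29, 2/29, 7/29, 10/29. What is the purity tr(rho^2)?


tr(rho^2) = sum of eigenvalues squared
= (6/29)^2 + (4/29)^2 + (2/29)^2 + (7/29)^2 + (10/29)^2
= (36 + 16 + 4 + 49 + 100) / 841
= 205/841
= 0.2438

0.2438


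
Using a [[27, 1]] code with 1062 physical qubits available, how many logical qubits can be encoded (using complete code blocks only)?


Each code block uses 27 physical qubits for 1 logical qubit(s).
Number of complete blocks = floor(1062 / 27) = 39
Logical qubits = 39 * 1
= 39

39


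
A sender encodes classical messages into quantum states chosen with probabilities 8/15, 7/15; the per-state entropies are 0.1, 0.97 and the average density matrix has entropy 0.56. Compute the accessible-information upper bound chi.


chi = S(rho) - sum_i p_i * S(rho_i)
Weighted entropy = 8/15 * 0.1 + 7/15 * 0.97
= 0.5060
chi = 0.56 - 0.5060
= 0.0540

0.0540


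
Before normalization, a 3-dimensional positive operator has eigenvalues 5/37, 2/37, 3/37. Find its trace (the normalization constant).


tr(M) = sum of eigenvalues
= 5/37 + 2/37 + 3/37
= 10/37
= 0.2703

0.2703


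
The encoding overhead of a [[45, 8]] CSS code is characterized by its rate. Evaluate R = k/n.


Code rate R = k/n
= 8/45
= 0.1778

0.1778


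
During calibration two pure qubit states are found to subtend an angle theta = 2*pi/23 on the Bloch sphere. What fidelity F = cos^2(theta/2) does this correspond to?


For states separated by angle theta on Bloch sphere:
F = cos^2(theta/2)
theta = 2*pi/23 = 0.2732
theta/2 = 0.1366
cos(theta/2) = 0.9907
F = 0.9815

0.9815


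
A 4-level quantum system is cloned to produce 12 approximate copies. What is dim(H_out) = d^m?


Output space = H^(tensor 12) where dim(H) = 4
dim = 4^12
= 16 (after 2 factors)
= 64 (after 3 factors)
= 256 (after 4 factors)
= 1024 (after 5 factors)
= 4096 (after 6 factors)
= 16384 (after 7 factors)
= 65536 (after 8 factors)
= 262144 (after 9 factors)
= 1048576 (after 10 factors)
= 4194304 (after 11 factors)
= 16777216 (after 12 factors)
= 16777216

16777216


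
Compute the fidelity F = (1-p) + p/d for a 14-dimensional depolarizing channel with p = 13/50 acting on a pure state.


F = (1-p) + p/d
= (1 - 0.2600) + 0.2600/14
= 0.7400 + 0.0186
= 0.7586

0.7586


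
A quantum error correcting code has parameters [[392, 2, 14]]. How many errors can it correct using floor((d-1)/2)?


Code parameters: [[392, 2, 14]], distance d = 14.
Number of correctable errors = floor((d-1)/2)
= floor((14 - 1)/2)
= floor(13/2)
= 6

6


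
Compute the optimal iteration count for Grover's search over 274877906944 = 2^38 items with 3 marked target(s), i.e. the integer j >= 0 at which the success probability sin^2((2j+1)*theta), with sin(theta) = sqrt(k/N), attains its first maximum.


After j Grover iterations the success probability is P(j) = sin^2((2j+1)*theta), where sin(theta) = sqrt(k/N).
N = 2^38 = 274877906944, k = 3
sin(theta) = sqrt(k/N) = 3.30362474e-06
theta = arcsin(sqrt(k/N)) = 3.30362474e-06 rad
P(j) reaches its first maximum when (2j+1)*theta is as close as possible to pi/2, i.e. j = round(pi/(4*theta) - 1/2).
pi/(4*theta) - 1/2 = 237737.8103
(For comparison, the common estimate pi/4 * sqrt(N/k) = 237738.3103; the exact maximiser is used here.)
Optimal iterations = 237738

237738


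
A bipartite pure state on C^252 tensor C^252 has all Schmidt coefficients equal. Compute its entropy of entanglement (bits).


For a maximally entangled state in d x d:
S = log2(d) = log2(252)
= 7.9773

7.9773
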